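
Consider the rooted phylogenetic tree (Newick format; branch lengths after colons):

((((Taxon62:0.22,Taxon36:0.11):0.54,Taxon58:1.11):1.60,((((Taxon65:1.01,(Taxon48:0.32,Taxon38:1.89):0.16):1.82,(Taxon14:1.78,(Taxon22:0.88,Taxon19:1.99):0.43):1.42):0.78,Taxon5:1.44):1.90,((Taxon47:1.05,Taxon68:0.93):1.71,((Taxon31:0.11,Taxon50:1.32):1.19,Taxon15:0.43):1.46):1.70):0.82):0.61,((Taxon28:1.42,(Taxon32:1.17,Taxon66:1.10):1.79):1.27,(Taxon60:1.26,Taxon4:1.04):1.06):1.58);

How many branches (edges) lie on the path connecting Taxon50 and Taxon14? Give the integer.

8

The MRCA of Taxon50 and Taxon14 is the node subtending ((((Taxon65,(Taxon48,Taxon38)),(Taxon14,(Taxon22,Taxon19))),Taxon5),((Taxon47,Taxon68),((Taxon31,Taxon50),Taxon15))).
From Taxon50 up to that node: 4 branches. From Taxon14 up to the same node: 4 branches. Total: 4 + 4 = 8.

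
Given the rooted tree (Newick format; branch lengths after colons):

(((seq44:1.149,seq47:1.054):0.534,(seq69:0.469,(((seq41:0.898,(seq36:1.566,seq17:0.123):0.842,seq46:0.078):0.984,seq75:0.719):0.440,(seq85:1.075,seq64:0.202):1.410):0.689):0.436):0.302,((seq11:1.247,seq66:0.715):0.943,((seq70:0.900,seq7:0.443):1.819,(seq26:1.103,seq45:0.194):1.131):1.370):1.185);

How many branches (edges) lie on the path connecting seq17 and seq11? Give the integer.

The MRCA of seq17 and seq11 is the root of the tree.
From seq17 up to that node: 7 branches. From seq11 up to the same node: 3 branches. Total: 7 + 3 = 10.

10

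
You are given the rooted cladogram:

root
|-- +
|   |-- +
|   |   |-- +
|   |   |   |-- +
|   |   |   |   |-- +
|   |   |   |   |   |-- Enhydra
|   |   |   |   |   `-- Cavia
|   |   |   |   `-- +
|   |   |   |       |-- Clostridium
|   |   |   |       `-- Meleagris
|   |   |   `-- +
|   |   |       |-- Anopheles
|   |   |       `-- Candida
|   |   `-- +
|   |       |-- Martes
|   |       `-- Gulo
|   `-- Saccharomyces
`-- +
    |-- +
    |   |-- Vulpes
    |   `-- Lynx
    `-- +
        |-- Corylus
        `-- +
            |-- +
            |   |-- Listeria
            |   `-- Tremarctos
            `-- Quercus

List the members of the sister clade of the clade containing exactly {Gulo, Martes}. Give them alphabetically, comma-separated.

The clade containing exactly {Gulo, Martes} attaches to the tree at the node subtending ((((Enhydra,Cavia),(Clostridium,Meleagris)),(Anopheles,Candida)),(Martes,Gulo)).
The other lineage descending from that same node — the sister group — is (((Enhydra,Cavia),(Clostridium,Meleagris)),(Anopheles,Candida)); its 6 tips in alphabetical order are the answer.

Anopheles, Candida, Cavia, Clostridium, Enhydra, Meleagris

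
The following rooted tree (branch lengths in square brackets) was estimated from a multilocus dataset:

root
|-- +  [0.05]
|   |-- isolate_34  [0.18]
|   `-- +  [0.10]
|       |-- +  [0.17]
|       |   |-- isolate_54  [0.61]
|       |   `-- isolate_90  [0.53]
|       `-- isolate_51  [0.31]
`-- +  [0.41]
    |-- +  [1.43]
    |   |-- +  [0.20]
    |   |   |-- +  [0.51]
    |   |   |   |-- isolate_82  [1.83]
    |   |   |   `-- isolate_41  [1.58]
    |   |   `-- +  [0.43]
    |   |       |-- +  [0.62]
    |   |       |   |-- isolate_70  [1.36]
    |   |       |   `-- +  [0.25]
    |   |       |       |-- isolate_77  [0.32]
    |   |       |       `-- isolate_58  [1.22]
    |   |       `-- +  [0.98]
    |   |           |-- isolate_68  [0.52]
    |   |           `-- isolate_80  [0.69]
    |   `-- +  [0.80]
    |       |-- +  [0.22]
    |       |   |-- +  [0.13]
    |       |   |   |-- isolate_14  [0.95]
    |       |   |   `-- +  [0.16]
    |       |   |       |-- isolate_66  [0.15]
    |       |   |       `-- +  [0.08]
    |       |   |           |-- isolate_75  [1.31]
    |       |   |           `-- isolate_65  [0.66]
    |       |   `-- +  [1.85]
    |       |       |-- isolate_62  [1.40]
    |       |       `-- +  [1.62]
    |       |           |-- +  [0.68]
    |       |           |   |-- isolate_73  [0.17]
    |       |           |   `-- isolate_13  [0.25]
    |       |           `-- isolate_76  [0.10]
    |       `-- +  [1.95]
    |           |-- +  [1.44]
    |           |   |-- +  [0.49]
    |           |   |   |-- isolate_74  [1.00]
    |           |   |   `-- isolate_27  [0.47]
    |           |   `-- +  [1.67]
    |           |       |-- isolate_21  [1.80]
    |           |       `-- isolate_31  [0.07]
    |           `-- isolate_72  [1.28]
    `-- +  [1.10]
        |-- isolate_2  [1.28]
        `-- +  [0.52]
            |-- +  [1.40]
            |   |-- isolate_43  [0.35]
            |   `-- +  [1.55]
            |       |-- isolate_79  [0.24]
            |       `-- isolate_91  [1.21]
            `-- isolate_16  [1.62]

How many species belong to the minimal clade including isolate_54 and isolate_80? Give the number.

29

The MRCA of isolate_54 and isolate_80 is the root, so the clade is the entire tree.
That clade contains 29 terminal taxa: isolate_13, isolate_14, isolate_16, isolate_2, isolate_21, isolate_27, isolate_31, isolate_34, isolate_41, isolate_43, isolate_51, isolate_54, isolate_58, isolate_62, isolate_65, isolate_66, isolate_68, isolate_70, isolate_72, isolate_73, isolate_74, isolate_75, isolate_76, isolate_77, isolate_79, isolate_80, isolate_82, isolate_90, isolate_91.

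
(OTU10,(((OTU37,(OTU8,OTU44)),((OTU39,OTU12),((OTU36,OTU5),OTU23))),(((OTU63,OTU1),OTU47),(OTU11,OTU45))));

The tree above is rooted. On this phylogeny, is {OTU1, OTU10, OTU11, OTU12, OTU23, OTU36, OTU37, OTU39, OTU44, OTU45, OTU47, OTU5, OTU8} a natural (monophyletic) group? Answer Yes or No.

No

The MRCA of the listed taxa is the root, so the smallest clade containing them is the whole tree.
That clade also contains OTU63, which is not in the proposed group, so the group is not monophyletic.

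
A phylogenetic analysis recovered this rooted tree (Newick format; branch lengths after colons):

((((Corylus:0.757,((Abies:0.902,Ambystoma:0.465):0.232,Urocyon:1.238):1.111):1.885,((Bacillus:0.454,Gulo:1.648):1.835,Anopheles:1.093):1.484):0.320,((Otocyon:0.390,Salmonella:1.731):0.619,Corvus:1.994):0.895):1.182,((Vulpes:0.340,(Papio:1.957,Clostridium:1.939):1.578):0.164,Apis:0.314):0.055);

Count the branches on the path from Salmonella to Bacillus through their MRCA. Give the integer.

7

The MRCA of Salmonella and Bacillus is the node subtending (((Corylus,((Abies,Ambystoma),Urocyon)),((Bacillus,Gulo),Anopheles)),((Otocyon,Salmonella),Corvus)).
From Salmonella up to that node: 3 branches. From Bacillus up to the same node: 4 branches. Total: 3 + 4 = 7.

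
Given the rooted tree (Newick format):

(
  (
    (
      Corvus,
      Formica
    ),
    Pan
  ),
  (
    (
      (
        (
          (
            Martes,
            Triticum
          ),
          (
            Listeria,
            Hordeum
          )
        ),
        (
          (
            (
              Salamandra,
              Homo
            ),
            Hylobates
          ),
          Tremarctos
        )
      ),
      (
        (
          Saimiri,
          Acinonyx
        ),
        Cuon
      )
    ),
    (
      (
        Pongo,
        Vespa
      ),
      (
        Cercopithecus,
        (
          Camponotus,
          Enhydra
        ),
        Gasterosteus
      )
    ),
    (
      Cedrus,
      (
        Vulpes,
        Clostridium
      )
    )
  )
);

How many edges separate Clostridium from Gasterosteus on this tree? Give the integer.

The MRCA of Clostridium and Gasterosteus is the node subtending (((((Martes,Triticum),(Listeria,Hordeum)),(((Salamandra,Homo),Hylobates),Tremarctos)),((Saimiri,Acinonyx),Cuon)),((Pongo,Vespa),(Cercopithecus,(Camponotus,Enhydra),Gasterosteus)),(Cedrus,(Vulpes,Clostridium))).
From Clostridium up to that node: 3 branches. From Gasterosteus up to the same node: 3 branches. Total: 3 + 3 = 6.

6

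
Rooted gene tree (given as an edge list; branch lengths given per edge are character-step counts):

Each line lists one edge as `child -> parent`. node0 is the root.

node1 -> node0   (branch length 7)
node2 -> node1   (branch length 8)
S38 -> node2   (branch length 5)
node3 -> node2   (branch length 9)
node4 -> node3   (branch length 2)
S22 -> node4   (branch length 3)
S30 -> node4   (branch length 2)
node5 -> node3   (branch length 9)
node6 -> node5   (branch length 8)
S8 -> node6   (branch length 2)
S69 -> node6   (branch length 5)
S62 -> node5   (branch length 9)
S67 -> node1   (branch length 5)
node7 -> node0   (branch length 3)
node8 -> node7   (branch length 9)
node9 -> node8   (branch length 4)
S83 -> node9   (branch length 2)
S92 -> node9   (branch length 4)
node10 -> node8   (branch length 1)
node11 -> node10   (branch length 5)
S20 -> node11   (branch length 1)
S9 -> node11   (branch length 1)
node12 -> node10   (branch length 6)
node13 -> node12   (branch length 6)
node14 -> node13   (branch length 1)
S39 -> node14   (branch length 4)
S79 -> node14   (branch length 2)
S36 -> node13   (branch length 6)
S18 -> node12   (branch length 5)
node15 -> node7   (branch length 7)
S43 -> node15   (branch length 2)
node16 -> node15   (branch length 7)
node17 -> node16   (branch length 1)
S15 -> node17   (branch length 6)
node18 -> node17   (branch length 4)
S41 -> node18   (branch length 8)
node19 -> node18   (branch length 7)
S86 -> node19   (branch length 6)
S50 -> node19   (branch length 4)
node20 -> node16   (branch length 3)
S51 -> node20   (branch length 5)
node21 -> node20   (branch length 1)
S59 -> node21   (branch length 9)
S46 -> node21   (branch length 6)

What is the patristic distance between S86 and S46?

The path runs S86 → … → MRCA → … → S46; the MRCA is the node subtending ((S15,(S41,(S86,S50))),(S51,(S59,S46))).
Branch lengths along that path: 6 + 7 + 4 + 1 + 3 + 1 + 6 = 28.

28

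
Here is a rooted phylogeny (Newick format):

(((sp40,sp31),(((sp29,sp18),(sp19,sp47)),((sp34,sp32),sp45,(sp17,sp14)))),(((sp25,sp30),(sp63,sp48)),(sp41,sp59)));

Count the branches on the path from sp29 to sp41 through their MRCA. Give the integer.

The MRCA of sp29 and sp41 is the root of the tree.
From sp29 up to that node: 5 branches. From sp41 up to the same node: 3 branches. Total: 5 + 3 = 8.

8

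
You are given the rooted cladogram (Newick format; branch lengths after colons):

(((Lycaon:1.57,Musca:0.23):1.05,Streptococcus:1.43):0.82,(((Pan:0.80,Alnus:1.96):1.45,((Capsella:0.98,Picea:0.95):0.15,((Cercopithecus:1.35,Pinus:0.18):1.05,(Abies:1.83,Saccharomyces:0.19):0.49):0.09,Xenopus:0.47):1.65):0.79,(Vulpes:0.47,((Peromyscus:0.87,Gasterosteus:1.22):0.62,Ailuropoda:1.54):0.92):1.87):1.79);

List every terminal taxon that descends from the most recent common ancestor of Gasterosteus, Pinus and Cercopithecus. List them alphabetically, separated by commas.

Abies, Ailuropoda, Alnus, Capsella, Cercopithecus, Gasterosteus, Pan, Peromyscus, Picea, Pinus, Saccharomyces, Vulpes, Xenopus

Tracing Gasterosteus: it sits inside (Peromyscus,Gasterosteus).
Tracing Pinus: it sits inside (Cercopithecus,Pinus).
Tracing Cercopithecus: it sits inside (Cercopithecus,Pinus).
The smallest clade enclosing all 3 is (((Pan,Alnus),((Capsella,Picea),((Cercopithecus,Pinus),(Abies,Saccharomyces)),Xenopus)),(Vulpes,((Peromyscus,Gasterosteus),Ailuropoda))); the answer is its 13 terminal taxa in alphabetical order.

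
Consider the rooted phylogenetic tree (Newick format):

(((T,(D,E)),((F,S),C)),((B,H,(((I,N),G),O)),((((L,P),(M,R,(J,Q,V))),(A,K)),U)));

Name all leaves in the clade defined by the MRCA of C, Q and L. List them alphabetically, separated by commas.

A, B, C, D, E, F, G, H, I, J, K, L, M, N, O, P, Q, R, S, T, U, V

Tracing C: it sits inside ((F,S),C).
Tracing Q: it sits inside (J,Q,V).
Tracing L: it sits inside (L,P).
The smallest clade enclosing all 3 is the whole tree (their MRCA is the root), so the answer is all 22 tips in alphabetical order.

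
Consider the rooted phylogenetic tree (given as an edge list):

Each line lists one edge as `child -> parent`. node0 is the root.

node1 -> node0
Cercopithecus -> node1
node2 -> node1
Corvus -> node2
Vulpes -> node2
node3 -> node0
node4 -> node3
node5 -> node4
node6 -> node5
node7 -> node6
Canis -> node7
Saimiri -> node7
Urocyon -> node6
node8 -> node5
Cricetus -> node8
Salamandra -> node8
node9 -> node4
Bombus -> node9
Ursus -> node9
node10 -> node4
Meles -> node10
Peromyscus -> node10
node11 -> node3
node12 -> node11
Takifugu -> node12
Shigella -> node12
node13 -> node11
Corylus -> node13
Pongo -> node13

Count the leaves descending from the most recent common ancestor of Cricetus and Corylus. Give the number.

The MRCA of Cricetus and Corylus is the node subtending (((((Canis,Saimiri),Urocyon),(Cricetus,Salamandra)),(Bombus,Ursus),(Meles,Peromyscus)),((Takifugu,Shigella),(Corylus,Pongo))).
That clade contains 13 terminal taxa: Bombus, Canis, Corylus, Cricetus, Meles, Peromyscus, Pongo, Saimiri, Salamandra, Shigella, Takifugu, Urocyon, Ursus.

13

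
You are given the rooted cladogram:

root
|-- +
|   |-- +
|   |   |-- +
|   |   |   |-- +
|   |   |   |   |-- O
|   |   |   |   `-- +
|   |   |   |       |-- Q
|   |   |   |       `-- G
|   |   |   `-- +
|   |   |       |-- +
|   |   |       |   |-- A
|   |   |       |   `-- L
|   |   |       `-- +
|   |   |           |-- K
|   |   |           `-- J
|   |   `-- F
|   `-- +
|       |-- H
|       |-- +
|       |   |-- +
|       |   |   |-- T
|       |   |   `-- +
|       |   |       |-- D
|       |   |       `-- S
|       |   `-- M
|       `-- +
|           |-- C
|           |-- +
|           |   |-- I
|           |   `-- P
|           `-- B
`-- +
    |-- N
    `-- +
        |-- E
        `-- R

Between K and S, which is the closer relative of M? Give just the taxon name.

The MRCA of M and S subtends ((T,(D,S)),M) (4 taxa).
The MRCA of M and K subtends ((((O,(Q,G)),((A,L),(K,J))),F),(H,((T,(D,S)),M),(C,(I,P),B))) (17 taxa).
The first is nested inside the second, so M shares a more recent common ancestor with S.

S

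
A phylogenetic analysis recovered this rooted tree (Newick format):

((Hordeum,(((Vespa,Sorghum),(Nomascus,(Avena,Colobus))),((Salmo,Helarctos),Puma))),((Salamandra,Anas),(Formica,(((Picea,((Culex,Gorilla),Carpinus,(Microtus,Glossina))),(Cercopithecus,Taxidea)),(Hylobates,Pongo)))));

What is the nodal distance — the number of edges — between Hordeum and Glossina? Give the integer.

The MRCA of Hordeum and Glossina is the root of the tree.
From Hordeum up to that node: 2 branches. From Glossina up to the same node: 8 branches. Total: 2 + 8 = 10.

10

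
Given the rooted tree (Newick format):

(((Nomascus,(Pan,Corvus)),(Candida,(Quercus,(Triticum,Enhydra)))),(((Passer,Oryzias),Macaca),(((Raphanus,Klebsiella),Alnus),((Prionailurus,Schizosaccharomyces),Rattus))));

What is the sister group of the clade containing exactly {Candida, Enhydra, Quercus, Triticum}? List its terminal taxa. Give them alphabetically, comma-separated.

Corvus, Nomascus, Pan

The clade containing exactly {Candida, Enhydra, Quercus, Triticum} attaches to the tree at the node subtending ((Nomascus,(Pan,Corvus)),(Candida,(Quercus,(Triticum,Enhydra)))).
The other lineage descending from that same node — the sister group — is (Nomascus,(Pan,Corvus)); its 3 tips in alphabetical order are the answer.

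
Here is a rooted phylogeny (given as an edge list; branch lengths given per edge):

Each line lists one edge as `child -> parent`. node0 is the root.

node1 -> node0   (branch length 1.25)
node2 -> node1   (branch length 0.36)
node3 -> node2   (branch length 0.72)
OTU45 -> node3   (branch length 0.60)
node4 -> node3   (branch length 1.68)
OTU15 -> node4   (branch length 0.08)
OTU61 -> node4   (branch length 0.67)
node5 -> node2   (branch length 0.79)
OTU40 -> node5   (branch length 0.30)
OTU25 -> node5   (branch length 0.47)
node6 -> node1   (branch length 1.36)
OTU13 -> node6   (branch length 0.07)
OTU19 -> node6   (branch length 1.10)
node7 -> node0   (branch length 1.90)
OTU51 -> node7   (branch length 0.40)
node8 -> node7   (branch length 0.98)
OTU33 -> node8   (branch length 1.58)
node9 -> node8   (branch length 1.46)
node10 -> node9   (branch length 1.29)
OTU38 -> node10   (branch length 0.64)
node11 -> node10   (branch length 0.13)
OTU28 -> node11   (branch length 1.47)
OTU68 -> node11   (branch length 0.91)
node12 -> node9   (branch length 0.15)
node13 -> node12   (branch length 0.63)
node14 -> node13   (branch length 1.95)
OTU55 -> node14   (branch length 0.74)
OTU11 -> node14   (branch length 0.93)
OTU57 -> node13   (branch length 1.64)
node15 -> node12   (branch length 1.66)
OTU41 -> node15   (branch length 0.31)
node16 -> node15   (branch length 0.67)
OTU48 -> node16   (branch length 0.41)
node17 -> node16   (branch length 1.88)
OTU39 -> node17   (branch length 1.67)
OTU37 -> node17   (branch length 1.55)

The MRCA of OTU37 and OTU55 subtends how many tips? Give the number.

The MRCA of OTU37 and OTU55 is the node subtending (((OTU55,OTU11),OTU57),(OTU41,(OTU48,(OTU39,OTU37)))).
That clade contains 7 terminal taxa: OTU11, OTU37, OTU39, OTU41, OTU48, OTU55, OTU57.

7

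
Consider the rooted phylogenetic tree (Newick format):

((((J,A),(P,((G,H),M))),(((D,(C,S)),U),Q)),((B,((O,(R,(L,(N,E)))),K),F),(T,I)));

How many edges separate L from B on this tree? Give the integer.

6

The MRCA of L and B is the node subtending (B,((O,(R,(L,(N,E)))),K),F).
From L up to that node: 5 branches. From B up to the same node: 1 branch. Total: 5 + 1 = 6.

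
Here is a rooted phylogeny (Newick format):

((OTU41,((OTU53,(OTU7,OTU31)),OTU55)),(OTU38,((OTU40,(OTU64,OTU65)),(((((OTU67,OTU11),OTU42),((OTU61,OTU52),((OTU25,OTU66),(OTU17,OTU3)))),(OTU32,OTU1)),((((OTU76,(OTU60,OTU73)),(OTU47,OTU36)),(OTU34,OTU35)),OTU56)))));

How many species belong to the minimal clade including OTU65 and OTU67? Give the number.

22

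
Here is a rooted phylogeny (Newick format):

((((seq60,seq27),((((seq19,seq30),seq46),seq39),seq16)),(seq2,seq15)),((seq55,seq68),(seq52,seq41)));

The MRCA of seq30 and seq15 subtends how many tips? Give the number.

The MRCA of seq30 and seq15 is the node subtending (((seq60,seq27),((((seq19,seq30),seq46),seq39),seq16)),(seq2,seq15)).
That clade contains 9 terminal taxa: seq15, seq16, seq19, seq2, seq27, seq30, seq39, seq46, seq60.

9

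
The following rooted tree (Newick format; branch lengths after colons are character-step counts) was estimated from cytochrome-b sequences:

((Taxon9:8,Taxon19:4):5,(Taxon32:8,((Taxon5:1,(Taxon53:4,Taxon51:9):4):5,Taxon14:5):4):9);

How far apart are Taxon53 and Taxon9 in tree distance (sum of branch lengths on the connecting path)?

The path runs Taxon53 → … → MRCA → … → Taxon9; the MRCA is the root of the tree.
Branch lengths along that path: 4 + 4 + 5 + 4 + 9 + 5 + 8 = 39.

39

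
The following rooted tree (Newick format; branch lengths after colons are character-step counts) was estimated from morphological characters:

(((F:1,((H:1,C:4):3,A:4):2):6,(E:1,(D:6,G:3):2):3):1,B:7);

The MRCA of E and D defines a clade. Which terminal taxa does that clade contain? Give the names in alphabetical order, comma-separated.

Tracing E: it sits inside (E,(D,G)).
Tracing D: it sits inside (D,G).
The smallest clade enclosing both is (E,(D,G)); the answer is its 3 terminal taxa in alphabetical order.

D, E, G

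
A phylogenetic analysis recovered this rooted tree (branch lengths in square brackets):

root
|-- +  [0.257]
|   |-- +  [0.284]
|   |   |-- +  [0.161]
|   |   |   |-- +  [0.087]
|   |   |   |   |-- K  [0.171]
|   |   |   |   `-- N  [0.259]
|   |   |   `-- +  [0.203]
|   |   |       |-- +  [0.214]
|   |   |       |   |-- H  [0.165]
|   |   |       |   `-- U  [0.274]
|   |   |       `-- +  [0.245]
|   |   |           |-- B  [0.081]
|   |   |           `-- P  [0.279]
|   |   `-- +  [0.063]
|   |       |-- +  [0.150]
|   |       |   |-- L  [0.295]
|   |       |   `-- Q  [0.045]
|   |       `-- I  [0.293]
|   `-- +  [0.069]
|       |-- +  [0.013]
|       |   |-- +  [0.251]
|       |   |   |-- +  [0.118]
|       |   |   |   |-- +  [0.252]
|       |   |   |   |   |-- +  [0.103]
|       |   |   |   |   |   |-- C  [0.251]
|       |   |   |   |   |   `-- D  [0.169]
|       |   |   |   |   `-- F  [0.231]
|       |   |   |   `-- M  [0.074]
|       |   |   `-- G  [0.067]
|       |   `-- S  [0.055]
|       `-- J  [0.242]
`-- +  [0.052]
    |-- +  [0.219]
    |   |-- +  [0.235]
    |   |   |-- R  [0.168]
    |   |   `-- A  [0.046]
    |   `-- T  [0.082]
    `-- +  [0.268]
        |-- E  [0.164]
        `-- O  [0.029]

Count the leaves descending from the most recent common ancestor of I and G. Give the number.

16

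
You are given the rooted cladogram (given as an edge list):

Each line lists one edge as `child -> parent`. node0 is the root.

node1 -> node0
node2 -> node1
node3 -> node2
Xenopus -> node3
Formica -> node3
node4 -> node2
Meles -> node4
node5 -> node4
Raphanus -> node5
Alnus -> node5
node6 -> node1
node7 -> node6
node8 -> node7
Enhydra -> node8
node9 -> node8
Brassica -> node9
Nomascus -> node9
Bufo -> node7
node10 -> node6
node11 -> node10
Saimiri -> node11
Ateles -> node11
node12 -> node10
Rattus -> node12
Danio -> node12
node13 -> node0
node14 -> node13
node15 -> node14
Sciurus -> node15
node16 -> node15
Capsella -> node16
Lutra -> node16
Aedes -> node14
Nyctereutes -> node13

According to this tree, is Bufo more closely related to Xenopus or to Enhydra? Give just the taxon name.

Enhydra

The MRCA of Bufo and Enhydra subtends ((Enhydra,(Brassica,Nomascus)),Bufo) (4 taxa).
The MRCA of Bufo and Xenopus subtends (((Xenopus,Formica),(Meles,(Raphanus,Alnus))),(((Enhydra,(Brassica,Nomascus)),Bufo),((Saimiri,Ateles),(Rattus,Danio)))) (13 taxa).
The first is nested inside the second, so Bufo shares a more recent common ancestor with Enhydra.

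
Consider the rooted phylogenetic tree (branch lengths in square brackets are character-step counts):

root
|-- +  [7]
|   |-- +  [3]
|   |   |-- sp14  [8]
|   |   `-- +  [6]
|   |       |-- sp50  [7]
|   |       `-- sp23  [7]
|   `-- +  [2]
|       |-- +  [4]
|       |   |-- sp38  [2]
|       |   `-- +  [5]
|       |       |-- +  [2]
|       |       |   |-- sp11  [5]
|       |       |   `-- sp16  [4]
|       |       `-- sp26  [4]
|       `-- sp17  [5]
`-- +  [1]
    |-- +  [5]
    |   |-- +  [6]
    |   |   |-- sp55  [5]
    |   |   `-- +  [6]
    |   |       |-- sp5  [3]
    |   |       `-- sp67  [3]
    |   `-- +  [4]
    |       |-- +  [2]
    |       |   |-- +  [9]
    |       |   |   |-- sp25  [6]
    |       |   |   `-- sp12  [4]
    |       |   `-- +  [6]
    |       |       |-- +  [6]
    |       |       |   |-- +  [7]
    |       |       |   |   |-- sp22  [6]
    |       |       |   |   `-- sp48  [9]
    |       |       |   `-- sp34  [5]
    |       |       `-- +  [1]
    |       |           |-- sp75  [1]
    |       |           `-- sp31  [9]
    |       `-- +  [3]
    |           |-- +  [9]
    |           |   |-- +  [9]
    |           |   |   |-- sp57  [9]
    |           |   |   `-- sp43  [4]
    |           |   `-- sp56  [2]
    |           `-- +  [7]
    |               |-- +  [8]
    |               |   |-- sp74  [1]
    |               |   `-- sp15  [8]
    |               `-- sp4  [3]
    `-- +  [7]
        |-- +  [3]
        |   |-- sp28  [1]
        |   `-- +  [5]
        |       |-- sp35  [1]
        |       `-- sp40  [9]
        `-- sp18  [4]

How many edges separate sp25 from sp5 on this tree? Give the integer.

The MRCA of sp25 and sp5 is the node subtending ((sp55,(sp5,sp67)),(((sp25,sp12),(((sp22,sp48),sp34),(sp75,sp31))),(((sp57,sp43),sp56),((sp74,sp15),sp4)))).
From sp25 up to that node: 4 branches. From sp5 up to the same node: 3 branches. Total: 4 + 3 = 7.

7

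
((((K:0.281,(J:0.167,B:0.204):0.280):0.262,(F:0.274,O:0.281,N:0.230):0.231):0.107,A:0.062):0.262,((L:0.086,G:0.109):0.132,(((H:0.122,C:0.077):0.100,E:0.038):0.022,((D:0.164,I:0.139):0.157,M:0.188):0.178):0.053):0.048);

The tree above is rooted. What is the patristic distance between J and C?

The path runs J → … → MRCA → … → C; the MRCA is the root of the tree.
Branch lengths along that path: 0.167 + 0.280 + 0.262 + 0.107 + 0.262 + 0.048 + 0.053 + 0.022 + 0.100 + 0.077 = 1.378.

1.378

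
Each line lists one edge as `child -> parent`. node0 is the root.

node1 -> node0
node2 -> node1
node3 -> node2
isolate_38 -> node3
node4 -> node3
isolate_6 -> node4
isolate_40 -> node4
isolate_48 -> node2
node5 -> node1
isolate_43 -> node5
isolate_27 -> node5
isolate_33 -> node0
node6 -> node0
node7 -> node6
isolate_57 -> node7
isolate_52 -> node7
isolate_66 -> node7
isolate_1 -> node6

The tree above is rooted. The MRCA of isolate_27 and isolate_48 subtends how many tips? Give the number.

6

The MRCA of isolate_27 and isolate_48 is the node subtending (((isolate_38,(isolate_6,isolate_40)),isolate_48),(isolate_43,isolate_27)).
That clade contains 6 terminal taxa: isolate_27, isolate_38, isolate_40, isolate_43, isolate_48, isolate_6.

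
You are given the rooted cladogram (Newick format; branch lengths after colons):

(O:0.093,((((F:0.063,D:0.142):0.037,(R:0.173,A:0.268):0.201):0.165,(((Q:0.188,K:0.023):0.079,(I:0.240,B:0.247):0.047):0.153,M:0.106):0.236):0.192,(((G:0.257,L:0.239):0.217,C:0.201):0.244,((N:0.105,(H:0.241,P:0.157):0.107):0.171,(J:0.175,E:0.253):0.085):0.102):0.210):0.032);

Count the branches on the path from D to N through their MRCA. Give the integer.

The MRCA of D and N is the node subtending ((((F,D),(R,A)),(((Q,K),(I,B)),M)),(((G,L),C),((N,(H,P)),(J,E)))).
From D up to that node: 4 branches. From N up to the same node: 4 branches. Total: 4 + 4 = 8.

8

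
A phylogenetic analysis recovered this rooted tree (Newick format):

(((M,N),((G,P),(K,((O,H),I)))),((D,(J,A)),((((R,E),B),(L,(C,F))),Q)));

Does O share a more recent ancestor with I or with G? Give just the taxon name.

The MRCA of O and I subtends ((O,H),I) (3 taxa).
The MRCA of O and G subtends ((G,P),(K,((O,H),I))) (6 taxa).
The first is nested inside the second, so O shares a more recent common ancestor with I.

I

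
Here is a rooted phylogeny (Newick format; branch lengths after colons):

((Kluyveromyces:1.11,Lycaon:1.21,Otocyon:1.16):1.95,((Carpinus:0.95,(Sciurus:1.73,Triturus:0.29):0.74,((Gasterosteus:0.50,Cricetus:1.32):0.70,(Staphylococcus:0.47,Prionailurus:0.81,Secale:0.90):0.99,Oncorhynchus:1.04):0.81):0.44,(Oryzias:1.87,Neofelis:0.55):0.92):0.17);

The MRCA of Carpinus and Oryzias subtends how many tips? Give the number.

11

The MRCA of Carpinus and Oryzias is the node subtending ((Carpinus,(Sciurus,Triturus),((Gasterosteus,Cricetus),(Staphylococcus,Prionailurus,Secale),Oncorhynchus)),(Oryzias,Neofelis)).
That clade contains 11 terminal taxa: Carpinus, Cricetus, Gasterosteus, Neofelis, Oncorhynchus, Oryzias, Prionailurus, Sciurus, Secale, Staphylococcus, Triturus.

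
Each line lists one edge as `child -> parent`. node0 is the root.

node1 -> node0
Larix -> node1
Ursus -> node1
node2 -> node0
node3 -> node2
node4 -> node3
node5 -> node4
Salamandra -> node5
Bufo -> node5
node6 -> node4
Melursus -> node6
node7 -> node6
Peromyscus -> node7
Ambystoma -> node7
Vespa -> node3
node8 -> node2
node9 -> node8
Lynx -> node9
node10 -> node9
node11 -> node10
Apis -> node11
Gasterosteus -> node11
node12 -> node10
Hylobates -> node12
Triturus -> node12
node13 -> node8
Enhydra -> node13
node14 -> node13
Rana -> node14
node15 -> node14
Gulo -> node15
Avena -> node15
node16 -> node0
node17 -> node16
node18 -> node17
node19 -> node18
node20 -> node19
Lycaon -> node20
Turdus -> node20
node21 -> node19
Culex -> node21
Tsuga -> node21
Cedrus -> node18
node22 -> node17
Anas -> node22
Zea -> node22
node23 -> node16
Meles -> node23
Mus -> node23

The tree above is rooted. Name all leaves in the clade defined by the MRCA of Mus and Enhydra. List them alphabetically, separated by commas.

Ambystoma, Anas, Apis, Avena, Bufo, Cedrus, Culex, Enhydra, Gasterosteus, Gulo, Hylobates, Larix, Lycaon, Lynx, Meles, Melursus, Mus, Peromyscus, Rana, Salamandra, Triturus, Tsuga, Turdus, Ursus, Vespa, Zea

Tracing Mus: it sits inside (Meles,Mus).
Tracing Enhydra: it sits inside (Enhydra,(Rana,(Gulo,Avena))).
The smallest clade enclosing both is the whole tree (their MRCA is the root), so the answer is all 26 tips in alphabetical order.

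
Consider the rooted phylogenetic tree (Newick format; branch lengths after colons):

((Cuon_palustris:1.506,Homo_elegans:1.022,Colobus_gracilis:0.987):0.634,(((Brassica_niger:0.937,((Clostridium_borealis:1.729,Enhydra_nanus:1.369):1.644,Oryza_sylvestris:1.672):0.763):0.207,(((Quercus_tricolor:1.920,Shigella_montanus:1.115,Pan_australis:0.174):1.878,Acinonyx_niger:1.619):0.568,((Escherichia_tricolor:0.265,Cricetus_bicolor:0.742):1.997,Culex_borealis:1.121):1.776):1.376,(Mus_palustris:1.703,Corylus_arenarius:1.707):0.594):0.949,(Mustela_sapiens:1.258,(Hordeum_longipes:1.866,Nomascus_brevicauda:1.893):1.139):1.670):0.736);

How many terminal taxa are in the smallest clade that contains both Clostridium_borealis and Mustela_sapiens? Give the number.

The MRCA of Clostridium_borealis and Mustela_sapiens is the node subtending (((Brassica_niger,((Clostridium_borealis,Enhydra_nanus),Oryza_sylvestris)),(((Quercus_tricolor,Shigella_montanus,Pan_australis),Acinonyx_niger),((Escherichia_tricolor,Cricetus_bicolor),Culex_borealis)),(Mus_palustris,Corylus_arenarius)),(Mustela_sapiens,(Hordeum_longipes,Nomascus_brevicauda))).
That clade contains 16 terminal taxa: Acinonyx_niger, Brassica_niger, Clostridium_borealis, Corylus_arenarius, Cricetus_bicolor, Culex_borealis, Enhydra_nanus, Escherichia_tricolor, Hordeum_longipes, Mus_palustris, Mustela_sapiens, Nomascus_brevicauda, Oryza_sylvestris, Pan_australis, Quercus_tricolor, Shigella_montanus.

16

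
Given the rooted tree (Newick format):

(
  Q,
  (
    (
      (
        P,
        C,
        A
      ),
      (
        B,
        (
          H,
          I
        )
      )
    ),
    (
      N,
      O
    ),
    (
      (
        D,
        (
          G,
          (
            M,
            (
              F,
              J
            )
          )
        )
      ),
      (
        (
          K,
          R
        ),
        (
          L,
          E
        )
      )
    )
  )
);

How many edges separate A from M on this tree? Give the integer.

8

The MRCA of A and M is the node subtending (((P,C,A),(B,(H,I))),(N,O),((D,(G,(M,(F,J)))),((K,R),(L,E)))).
From A up to that node: 3 branches. From M up to the same node: 5 branches. Total: 3 + 5 = 8.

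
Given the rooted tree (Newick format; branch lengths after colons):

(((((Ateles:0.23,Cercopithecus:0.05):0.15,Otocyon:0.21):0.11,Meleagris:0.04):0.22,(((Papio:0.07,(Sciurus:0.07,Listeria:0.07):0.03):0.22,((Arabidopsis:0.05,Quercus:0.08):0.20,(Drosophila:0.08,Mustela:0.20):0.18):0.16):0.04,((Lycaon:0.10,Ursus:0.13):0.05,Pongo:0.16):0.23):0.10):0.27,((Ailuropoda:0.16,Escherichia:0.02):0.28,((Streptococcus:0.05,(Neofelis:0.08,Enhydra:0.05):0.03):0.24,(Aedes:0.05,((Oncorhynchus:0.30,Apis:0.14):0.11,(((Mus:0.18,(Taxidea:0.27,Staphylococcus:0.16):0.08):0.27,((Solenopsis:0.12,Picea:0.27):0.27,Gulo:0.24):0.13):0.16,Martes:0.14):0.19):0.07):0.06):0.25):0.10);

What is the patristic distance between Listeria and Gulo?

1.93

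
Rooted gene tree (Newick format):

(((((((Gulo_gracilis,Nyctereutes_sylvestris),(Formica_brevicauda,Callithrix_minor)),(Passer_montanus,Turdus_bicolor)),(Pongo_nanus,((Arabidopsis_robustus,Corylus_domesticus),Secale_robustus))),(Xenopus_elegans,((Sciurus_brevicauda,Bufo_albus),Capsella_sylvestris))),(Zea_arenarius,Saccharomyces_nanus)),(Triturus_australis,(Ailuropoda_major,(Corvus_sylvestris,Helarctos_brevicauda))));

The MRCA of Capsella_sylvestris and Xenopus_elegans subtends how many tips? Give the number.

The MRCA of Capsella_sylvestris and Xenopus_elegans is the node subtending (Xenopus_elegans,((Sciurus_brevicauda,Bufo_albus),Capsella_sylvestris)).
That clade contains 4 terminal taxa: Bufo_albus, Capsella_sylvestris, Sciurus_brevicauda, Xenopus_elegans.

4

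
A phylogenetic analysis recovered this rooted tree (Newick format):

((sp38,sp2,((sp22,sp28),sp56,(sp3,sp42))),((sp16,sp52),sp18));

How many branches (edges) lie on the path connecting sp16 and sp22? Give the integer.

7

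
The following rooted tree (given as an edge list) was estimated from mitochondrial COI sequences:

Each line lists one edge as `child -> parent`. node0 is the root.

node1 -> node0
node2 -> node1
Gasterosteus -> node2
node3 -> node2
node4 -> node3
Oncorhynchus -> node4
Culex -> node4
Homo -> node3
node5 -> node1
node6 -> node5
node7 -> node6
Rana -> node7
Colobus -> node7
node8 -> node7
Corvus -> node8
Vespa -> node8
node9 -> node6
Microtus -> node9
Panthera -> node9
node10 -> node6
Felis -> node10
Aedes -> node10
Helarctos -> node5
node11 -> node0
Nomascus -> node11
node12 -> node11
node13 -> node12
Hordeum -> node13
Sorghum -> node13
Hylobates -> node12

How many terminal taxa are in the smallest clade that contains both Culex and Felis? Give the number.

13

The MRCA of Culex and Felis is the node subtending ((Gasterosteus,((Oncorhynchus,Culex),Homo)),(((Rana,Colobus,(Corvus,Vespa)),(Microtus,Panthera),(Felis,Aedes)),Helarctos)).
That clade contains 13 terminal taxa: Aedes, Colobus, Corvus, Culex, Felis, Gasterosteus, Helarctos, Homo, Microtus, Oncorhynchus, Panthera, Rana, Vespa.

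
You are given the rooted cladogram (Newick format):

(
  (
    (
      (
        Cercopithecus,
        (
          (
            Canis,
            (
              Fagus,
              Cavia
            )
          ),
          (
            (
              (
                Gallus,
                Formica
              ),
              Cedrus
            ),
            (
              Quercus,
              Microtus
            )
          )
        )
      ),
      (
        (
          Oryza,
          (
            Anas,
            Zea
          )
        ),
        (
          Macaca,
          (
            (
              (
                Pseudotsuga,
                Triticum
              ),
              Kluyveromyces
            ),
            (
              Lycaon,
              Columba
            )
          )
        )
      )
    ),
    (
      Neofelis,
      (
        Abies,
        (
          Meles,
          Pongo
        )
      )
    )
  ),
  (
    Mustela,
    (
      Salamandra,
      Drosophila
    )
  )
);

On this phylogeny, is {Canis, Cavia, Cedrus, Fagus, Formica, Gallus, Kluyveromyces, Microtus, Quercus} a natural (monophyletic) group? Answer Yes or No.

The MRCA of the listed taxa subtends ((Cercopithecus,((Canis,(Fagus,Cavia)),(((Gallus,Formica),Cedrus),(Quercus,Microtus)))),((Oryza,(Anas,Zea)),(Macaca,(((Pseudotsuga,Triticum),Kluyveromyces),(Lycaon,Columba))))).
That clade also contains Anas, Cercopithecus, Columba, Lycaon, Macaca, Oryza, Pseudotsuga, Triticum, Zea, which are not in the proposed group, so the group is not monophyletic.

No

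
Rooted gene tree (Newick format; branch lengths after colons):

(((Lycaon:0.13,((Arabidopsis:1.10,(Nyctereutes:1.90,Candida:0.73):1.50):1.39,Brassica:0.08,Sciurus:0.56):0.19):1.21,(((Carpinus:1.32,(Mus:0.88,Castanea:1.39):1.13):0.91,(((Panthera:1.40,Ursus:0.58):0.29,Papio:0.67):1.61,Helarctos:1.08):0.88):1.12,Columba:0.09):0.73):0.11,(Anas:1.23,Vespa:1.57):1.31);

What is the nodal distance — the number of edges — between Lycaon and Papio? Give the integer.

The MRCA of Lycaon and Papio is the node subtending ((Lycaon,((Arabidopsis,(Nyctereutes,Candida)),Brassica,Sciurus)),(((Carpinus,(Mus,Castanea)),(((Panthera,Ursus),Papio),Helarctos)),Columba)).
From Lycaon up to that node: 2 branches. From Papio up to the same node: 5 branches. Total: 2 + 5 = 7.

7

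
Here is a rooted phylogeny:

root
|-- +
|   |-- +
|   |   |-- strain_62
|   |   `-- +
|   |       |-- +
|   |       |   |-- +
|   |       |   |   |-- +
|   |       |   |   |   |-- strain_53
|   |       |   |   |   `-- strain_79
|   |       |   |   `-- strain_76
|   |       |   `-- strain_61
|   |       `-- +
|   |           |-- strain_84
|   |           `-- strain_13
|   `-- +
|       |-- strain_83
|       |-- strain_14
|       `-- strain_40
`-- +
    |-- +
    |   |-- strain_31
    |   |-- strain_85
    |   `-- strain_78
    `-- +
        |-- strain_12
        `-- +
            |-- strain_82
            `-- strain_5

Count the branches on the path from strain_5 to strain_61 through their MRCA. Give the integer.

9

The MRCA of strain_5 and strain_61 is the root of the tree.
From strain_5 up to that node: 4 branches. From strain_61 up to the same node: 5 branches. Total: 4 + 5 = 9.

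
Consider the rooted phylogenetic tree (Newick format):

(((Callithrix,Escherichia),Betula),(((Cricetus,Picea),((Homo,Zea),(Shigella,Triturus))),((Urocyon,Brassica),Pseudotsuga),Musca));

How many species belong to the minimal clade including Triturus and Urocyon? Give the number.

10

The MRCA of Triturus and Urocyon is the node subtending (((Cricetus,Picea),((Homo,Zea),(Shigella,Triturus))),((Urocyon,Brassica),Pseudotsuga),Musca).
That clade contains 10 terminal taxa: Brassica, Cricetus, Homo, Musca, Picea, Pseudotsuga, Shigella, Triturus, Urocyon, Zea.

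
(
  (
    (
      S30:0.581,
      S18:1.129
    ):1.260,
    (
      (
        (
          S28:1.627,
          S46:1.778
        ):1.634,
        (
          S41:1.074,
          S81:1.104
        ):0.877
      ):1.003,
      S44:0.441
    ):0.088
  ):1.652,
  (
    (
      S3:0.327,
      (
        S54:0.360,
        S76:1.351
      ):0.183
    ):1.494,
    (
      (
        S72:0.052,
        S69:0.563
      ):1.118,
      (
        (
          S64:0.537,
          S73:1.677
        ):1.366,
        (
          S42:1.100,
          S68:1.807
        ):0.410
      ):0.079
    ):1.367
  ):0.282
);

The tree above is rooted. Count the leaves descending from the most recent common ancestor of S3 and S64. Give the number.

The MRCA of S3 and S64 is the node subtending ((S3,(S54,S76)),((S72,S69),((S64,S73),(S42,S68)))).
That clade contains 9 terminal taxa: S3, S42, S54, S64, S68, S69, S72, S73, S76.

9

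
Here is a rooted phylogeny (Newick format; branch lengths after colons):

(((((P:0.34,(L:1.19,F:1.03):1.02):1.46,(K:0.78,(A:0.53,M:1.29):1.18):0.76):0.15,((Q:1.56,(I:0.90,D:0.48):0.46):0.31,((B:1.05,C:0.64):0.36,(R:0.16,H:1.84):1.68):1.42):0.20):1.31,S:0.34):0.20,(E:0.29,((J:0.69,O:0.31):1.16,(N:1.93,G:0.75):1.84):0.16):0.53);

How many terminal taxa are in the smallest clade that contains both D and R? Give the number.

The MRCA of D and R is the node subtending ((Q,(I,D)),((B,C),(R,H))).
That clade contains 7 terminal taxa: B, C, D, H, I, Q, R.

7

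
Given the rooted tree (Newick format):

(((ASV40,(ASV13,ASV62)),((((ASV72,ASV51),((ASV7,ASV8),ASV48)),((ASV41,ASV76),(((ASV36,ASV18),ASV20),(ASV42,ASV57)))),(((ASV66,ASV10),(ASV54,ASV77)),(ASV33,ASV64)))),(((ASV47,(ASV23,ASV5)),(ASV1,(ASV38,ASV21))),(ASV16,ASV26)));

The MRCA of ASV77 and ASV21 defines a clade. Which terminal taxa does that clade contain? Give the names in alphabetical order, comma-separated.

Tracing ASV77: it sits inside (ASV54,ASV77).
Tracing ASV21: it sits inside (ASV38,ASV21).
The smallest clade enclosing both is the whole tree (their MRCA is the root), so the answer is all 29 tips in alphabetical order.

ASV1, ASV10, ASV13, ASV16, ASV18, ASV20, ASV21, ASV23, ASV26, ASV33, ASV36, ASV38, ASV40, ASV41, ASV42, ASV47, ASV48, ASV5, ASV51, ASV54, ASV57, ASV62, ASV64, ASV66, ASV7, ASV72, ASV76, ASV77, ASV8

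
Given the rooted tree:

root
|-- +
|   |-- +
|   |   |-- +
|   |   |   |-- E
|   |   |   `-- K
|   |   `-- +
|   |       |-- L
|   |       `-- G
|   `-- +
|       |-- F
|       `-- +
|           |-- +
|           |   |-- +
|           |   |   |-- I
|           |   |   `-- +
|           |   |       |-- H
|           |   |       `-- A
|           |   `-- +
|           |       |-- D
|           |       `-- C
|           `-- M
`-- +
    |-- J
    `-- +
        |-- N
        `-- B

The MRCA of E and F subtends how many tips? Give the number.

11

The MRCA of E and F is the node subtending (((E,K),(L,G)),(F,(((I,(H,A)),(D,C)),M))).
That clade contains 11 terminal taxa: A, C, D, E, F, G, H, I, K, L, M.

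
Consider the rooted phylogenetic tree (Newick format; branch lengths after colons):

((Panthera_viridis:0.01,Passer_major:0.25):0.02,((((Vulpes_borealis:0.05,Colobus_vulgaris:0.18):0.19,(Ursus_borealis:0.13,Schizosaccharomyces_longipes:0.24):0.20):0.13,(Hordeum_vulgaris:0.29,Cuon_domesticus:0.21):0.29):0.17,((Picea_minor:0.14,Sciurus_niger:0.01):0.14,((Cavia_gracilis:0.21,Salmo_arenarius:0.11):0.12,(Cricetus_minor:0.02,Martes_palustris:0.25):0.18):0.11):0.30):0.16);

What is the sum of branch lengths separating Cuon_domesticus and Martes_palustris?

1.51

The path runs Cuon_domesticus → … → MRCA → … → Martes_palustris; the MRCA is the node subtending ((((Vulpes_borealis,Colobus_vulgaris),(Ursus_borealis,Schizosaccharomyces_longipes)),(Hordeum_vulgaris,Cuon_domesticus)),((Picea_minor,Sciurus_niger),((Cavia_gracilis,Salmo_arenarius),(Cricetus_minor,Martes_palustris)))).
Branch lengths along that path: 0.21 + 0.29 + 0.17 + 0.30 + 0.11 + 0.18 + 0.25 = 1.51.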